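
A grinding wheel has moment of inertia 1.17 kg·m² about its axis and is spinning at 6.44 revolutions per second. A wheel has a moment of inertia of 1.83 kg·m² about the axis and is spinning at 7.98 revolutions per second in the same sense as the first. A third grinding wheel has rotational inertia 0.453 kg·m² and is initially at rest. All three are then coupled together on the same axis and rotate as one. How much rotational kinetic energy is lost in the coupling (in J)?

No external torque acts about the common axis, so total angular momentum is conserved.
Taking A's sense as positive: L = (1.170)(6.44) + (1.830)(7.98) = 22.14 kg·m²·rev/s.
Combined I = 1.170 + 1.830 + 0.4530 = 3.453 kg·m².
ω_f = L / I = 22.14 / 3.453 = 6.411 rev/s.
KE_i = ½ΣIω² = 3258 J; KE_f = ½(3.453)(40.28)² = 2802 J.

ΔKE lost ≈ 456 J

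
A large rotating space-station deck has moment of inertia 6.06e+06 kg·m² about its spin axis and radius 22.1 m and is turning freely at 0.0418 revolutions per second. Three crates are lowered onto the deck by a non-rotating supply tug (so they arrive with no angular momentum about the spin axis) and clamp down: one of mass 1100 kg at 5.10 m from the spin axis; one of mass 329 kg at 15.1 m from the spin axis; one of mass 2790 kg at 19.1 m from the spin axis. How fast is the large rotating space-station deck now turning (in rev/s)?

No external torque acts about the spin axis; L_before = L_after.
Added inertia Σmr² = (1100)(5.10)² + (329)(15.1)² + (2790)(19.1)² = 1.121e+06 kg·m²; I_f = 6.060e+06 + 1.121e+06 = 7.181e+06 kg·m².
ω_f = I_p ω_i / I_f = (6.060e+06)(0.0418) / 7.181e+06 = 0.03527 rev/s.

ω_f ≈ 0.0353 rev/s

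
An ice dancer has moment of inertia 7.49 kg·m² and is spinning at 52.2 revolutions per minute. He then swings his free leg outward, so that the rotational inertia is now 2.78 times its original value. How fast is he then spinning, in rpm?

Angular momentum about the spin axis is conserved since the torque about it is zero.
I₂ = 2.78 × 7.49 = 20.82 kg·m².
ω₂ = I₁ω₁ / I₂ = (7.490)(52.2 rpm) / (20.82) = 18.78 rpm.

ω₂ ≈ 18.8 rpm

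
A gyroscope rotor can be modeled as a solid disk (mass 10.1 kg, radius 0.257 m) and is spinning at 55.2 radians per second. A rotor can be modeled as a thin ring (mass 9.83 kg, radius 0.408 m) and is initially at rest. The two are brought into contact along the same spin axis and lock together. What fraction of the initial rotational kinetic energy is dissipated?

fraction ≈ 0.831

No external torque acts about the common axis, so total angular momentum is conserved.
Moments of inertia: I_A = ½(10.1)(0.257)² = 0.3335 kg·m²; I_B = (9.83)(0.408)² = 1.636 kg·m².
Taking A's sense as positive: L = (0.3335)(55.2) = 18.41 kg·m²·rad/s.
Combined I = 0.3335 + 1.636 = 1.970 kg·m².
ω_f = L / I = 18.41 / 1.970 = 9.347 rad/s.
KE_i = ½ΣIω² = 508.2 J; KE_f = ½(1.970)(9.347)² = 86.04 J.
Fraction dissipated = (KE_i − KE_f)/KE_i = 0.8307.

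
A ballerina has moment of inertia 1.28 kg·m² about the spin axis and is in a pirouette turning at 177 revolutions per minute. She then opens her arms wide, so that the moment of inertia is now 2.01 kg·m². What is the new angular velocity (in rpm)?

Angular momentum about the spin axis is conserved since the torque about it is zero.
ω₂ = I₁ω₁ / I₂ = (1.280)(177 rpm) / (2.010) = 112.7 rpm.

ω₂ ≈ 113 rpm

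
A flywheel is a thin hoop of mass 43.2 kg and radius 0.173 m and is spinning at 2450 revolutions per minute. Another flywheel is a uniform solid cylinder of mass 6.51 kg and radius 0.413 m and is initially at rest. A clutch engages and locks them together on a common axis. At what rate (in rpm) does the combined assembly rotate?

The coupling torques are internal; angular momentum about the shared axis is conserved.
Moments of inertia: I_A = (43.2)(0.173)² = 1.293 kg·m²; I_B = ½(6.51)(0.413)² = 0.5552 kg·m².
Taking A's sense as positive: L = (1.293)(2450) = 3168 kg·m²·rpm.
Combined I = 1.293 + 0.5552 = 1.848 kg·m².
ω_f = L / I = 3168 / 1.848 = 1714 rpm.

|ω_f| ≈ 1710 rpm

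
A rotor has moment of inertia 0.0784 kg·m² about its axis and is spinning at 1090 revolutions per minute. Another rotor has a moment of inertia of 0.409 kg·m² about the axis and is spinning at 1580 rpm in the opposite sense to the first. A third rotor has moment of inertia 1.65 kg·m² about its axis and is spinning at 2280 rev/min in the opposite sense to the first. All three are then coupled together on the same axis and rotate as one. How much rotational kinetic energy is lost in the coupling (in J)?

The coupling torques are internal; angular momentum about the shared axis is conserved.
Taking A's sense as positive: L = (0.07840)(1090) − (0.4090)(1580) − (1.650)(2280) = -4323 kg·m²·rpm.
Combined I = 0.07840 + 0.4090 + 1.650 = 2.137 kg·m².
ω_f = L / I = -4323 / 2.137 = -2022 rpm.
KE_i = ½ΣIω² = 53140 J; KE_f = ½(2.137)(211.8)² = 47940 J.

ΔKE lost ≈ 5200 J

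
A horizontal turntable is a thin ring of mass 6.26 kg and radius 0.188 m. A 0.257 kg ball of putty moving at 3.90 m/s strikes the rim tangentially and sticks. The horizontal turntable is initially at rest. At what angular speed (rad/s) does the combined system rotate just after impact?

The axle reaction passes through the axle and exerts no torque about it; angular momentum about the axle is conserved through the impact.
I_p = (6.26)(0.188)² = 0.2213 kg·m². Taking the sense of the ball of putty's angular momentum as positive, L_{ball} = m v R = (0.257)(3.90)(0.188) = 0.1884 kg·m²/s.
L_i = 0 + 0.1884 = 0.1884 kg·m²/s.
After sticking, I_f = I_p + m R² = 0.2213 + (0.257)(0.188)² = 0.2303 kg·m².
ω_f = L_i / I_f = 0.1884 / 0.2303 = 0.8181 rad/s.

|ω_f| ≈ 0.818 rad/s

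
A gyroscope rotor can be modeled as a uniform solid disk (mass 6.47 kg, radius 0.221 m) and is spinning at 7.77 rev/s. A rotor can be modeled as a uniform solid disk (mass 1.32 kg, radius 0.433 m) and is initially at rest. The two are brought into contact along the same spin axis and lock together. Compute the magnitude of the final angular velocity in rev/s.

The coupling torques are internal; angular momentum about the shared axis is conserved.
Moments of inertia: I_A = ½(6.47)(0.221)² = 0.1580 kg·m²; I_B = ½(1.32)(0.433)² = 0.1237 kg·m².
Taking A's sense as positive: L = (0.1580)(7.77) = 1.228 kg·m²·rev/s.
Combined I = 0.1580 + 0.1237 = 0.2817 kg·m².
ω_f = L / I = 1.228 / 0.2817 = 4.357 rev/s.

|ω_f| ≈ 4.36 rev/s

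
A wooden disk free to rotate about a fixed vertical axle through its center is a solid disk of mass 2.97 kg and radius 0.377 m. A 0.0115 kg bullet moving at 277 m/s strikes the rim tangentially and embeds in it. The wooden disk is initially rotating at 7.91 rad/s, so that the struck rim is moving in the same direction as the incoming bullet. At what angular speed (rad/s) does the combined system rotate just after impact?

About the axle the impulsive forces during the collision are internal, so angular momentum about that axis is conserved.
I_p = ½(2.97)(0.377)² = 0.2111 kg·m². Taking the sense of the bullet's angular momentum as positive, L_{bullet} = m v R = (0.0115)(277)(0.377) = 1.201 kg·m²/s.
L_i = +I_p ω_p + m v R = +(0.2111)(7.91) + 1.201 = 2.870 kg·m²/s.
After sticking, I_f = I_p + m R² = 0.2111 + (0.0115)(0.377)² = 0.2127 kg·m².
ω_f = L_i / I_f = 2.870 / 0.2127 = 13.50 rad/s.

|ω_f| ≈ 13.5 rad/s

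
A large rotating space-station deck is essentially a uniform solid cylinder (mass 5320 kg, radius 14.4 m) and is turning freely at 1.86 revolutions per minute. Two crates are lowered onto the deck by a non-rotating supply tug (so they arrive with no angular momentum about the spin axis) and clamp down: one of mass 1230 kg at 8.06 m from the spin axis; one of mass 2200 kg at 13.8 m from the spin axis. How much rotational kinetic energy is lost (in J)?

energy lost ≈ 4970 J

The added mass arrives with no angular momentum about the spin axis, and any external torque about the spin axis is negligible, so the system's angular momentum is conserved.
I_p = ½(5320)(14.4)² = 5.516e+05 kg·m².
Added inertia Σmr² = (1230)(8.06)² + (2200)(13.8)² = 4.989e+05 kg·m²; I_f = 5.516e+05 + 4.989e+05 = 1.050e+06 kg·m².
ω_f = I_p ω_i / I_f = (5.516e+05)(1.86) / 1.050e+06 = 0.9767 rpm.
KE_i = ½(5.516e+05)(0.1948 rad/s)² = 10460 J; KE_f = ½(1.050e+06)(0.1023)² = 5494 J.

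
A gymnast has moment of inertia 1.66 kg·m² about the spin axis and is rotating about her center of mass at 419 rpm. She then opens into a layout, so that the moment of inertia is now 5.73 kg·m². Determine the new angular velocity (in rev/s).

ω₂ ≈ 2.02 rev/s

With no external torque about the axis, L is conserved: I₁ω₁ = I₂ω₂.
ω₂ = I₁ω₁ / I₂ = (1.660)(419 rpm) / (5.730) = 121.4 rpm = 2.023 rev/s.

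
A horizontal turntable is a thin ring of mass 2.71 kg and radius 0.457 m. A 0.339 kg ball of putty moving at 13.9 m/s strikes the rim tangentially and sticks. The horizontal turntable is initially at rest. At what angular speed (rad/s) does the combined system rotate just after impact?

The axle reaction passes through the axle and exerts no torque about it; angular momentum about the axle is conserved through the impact.
I_p = (2.71)(0.457)² = 0.5660 kg·m². Taking the sense of the ball of putty's angular momentum as positive, L_{ball} = m v R = (0.339)(13.9)(0.457) = 2.153 kg·m²/s.
L_i = 0 + 2.153 = 2.153 kg·m²/s.
After sticking, I_f = I_p + m R² = 0.5660 + (0.339)(0.457)² = 0.6368 kg·m².
ω_f = L_i / I_f = 2.153 / 0.6368 = 3.382 rad/s.

|ω_f| ≈ 3.38 rad/s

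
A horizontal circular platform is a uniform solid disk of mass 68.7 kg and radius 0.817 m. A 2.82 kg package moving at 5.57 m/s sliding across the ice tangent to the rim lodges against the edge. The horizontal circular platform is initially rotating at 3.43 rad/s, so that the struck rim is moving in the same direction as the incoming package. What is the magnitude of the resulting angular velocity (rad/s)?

|ω_f| ≈ 3.69 rad/s

The axle reaction passes through the central axle and exerts no torque about it; angular momentum about the central axle is conserved through the impact.
I_p = ½(68.7)(0.817)² = 22.93 kg·m². Taking the sense of the package's angular momentum as positive, L_{package} = m v R = (2.82)(5.57)(0.817) = 12.83 kg·m²/s.
L_i = +I_p ω_p + m v R = +(22.93)(3.43) + 12.83 = 91.48 kg·m²/s.
After sticking, I_f = I_p + m R² = 22.93 + (2.82)(0.817)² = 24.81 kg·m².
ω_f = L_i / I_f = 91.48 / 24.81 = 3.687 rad/s.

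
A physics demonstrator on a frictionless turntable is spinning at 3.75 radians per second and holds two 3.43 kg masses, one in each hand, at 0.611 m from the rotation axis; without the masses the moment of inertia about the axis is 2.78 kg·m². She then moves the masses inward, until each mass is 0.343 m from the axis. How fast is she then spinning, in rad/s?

ω₂ ≈ 5.58 rad/s

No external torque acts about the spin axis, so angular momentum is conserved.
I₁ = 2.78 + 2(3.43)(0.611)² = 5.341 kg·m²; I₂ = 2.78 + 2(3.43)(0.343)² = 3.587 kg·m².
ω₂ = I₁ω₁ / I₂ = (5.341)(3.75 rad/s) / (3.587) = 5.584 rad/s.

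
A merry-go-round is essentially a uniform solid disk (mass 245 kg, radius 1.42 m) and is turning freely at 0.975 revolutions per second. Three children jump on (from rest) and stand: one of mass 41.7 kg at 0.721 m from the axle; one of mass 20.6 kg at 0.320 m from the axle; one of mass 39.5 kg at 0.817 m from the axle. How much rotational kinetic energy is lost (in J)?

No external torque acts about the axle; L_before = L_after.
I_p = ½(245)(1.42)² = 247.0 kg·m².
Added inertia Σmr² = (41.7)(0.721)² + (20.6)(0.320)² + (39.5)(0.817)² = 50.15 kg·m²; I_f = 247.0 + 50.15 = 297.2 kg·m².
ω_f = I_p ω_i / I_f = (247.0)(0.975) / 297.2 = 0.8104 rev/s.
KE_i = ½(247.0)(6.126 rad/s)² = 4635 J; KE_f = ½(297.2)(5.092)² = 3853 J.

energy lost ≈ 782 J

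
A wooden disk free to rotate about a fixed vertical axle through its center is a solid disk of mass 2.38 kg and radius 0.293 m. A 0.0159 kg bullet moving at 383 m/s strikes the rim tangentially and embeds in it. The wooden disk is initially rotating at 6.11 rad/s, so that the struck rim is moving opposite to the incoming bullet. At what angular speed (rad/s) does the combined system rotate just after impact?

The axle reaction passes through the axle and exerts no torque about it; angular momentum about the axle is conserved through the impact.
I_p = ½(2.38)(0.293)² = 0.1022 kg·m². Taking the sense of the bullet's angular momentum as positive, L_{bullet} = m v R = (0.0159)(383)(0.293) = 1.784 kg·m²/s.
L_i = −I_p ω_p + m v R = −(0.1022)(6.11) + 1.784 = 1.160 kg·m²/s.
After sticking, I_f = I_p + m R² = 0.1022 + (0.0159)(0.293)² = 0.1035 kg·m².
ω_f = L_i / I_f = 1.160 / 0.1035 = 11.21 rad/s.

|ω_f| ≈ 11.2 rad/s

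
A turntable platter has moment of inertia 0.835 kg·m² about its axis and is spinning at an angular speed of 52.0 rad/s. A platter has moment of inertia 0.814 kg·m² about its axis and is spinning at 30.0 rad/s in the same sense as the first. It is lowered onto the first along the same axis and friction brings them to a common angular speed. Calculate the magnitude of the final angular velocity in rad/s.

|ω_f| ≈ 41.1 rad/s

The coupling torques are internal; angular momentum about the shared axis is conserved.
Taking A's sense as positive: L = (0.8350)(52.0) + (0.8140)(30.0) = 67.84 kg·m²·rad/s.
Combined I = 0.8350 + 0.8140 = 1.649 kg·m².
ω_f = L / I = 67.84 / 1.649 = 41.14 rad/s.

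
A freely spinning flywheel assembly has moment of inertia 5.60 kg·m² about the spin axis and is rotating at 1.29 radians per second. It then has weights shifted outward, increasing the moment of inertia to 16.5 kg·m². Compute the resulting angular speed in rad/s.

With no external torque about the axis, L is conserved: I₁ω₁ = I₂ω₂.
ω₂ = I₁ω₁ / I₂ = (5.600)(1.29 rad/s) / (16.50) = 0.4378 rad/s.

ω₂ ≈ 0.438 rad/s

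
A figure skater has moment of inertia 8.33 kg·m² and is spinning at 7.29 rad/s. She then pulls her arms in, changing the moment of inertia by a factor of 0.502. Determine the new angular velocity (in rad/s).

ω₂ ≈ 14.5 rad/s

With no external torque about the axis, L is conserved: I₁ω₁ = I₂ω₂.
I₂ = 0.502 × 8.33 = 4.182 kg·m².
ω₂ = I₁ω₁ / I₂ = (8.330)(7.29 rad/s) / (4.182) = 14.52 rad/s.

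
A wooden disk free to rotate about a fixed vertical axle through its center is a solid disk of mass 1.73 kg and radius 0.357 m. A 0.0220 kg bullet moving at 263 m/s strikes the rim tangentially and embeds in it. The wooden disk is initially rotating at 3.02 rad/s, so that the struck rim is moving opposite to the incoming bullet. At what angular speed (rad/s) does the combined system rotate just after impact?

|ω_f| ≈ 15.3 rad/s

The axle reaction passes through the axle and exerts no torque about it; angular momentum about the axle is conserved through the impact.
I_p = ½(1.73)(0.357)² = 0.1102 kg·m². Taking the sense of the bullet's angular momentum as positive, L_{bullet} = m v R = (0.0220)(263)(0.357) = 2.066 kg·m²/s.
L_i = −I_p ω_p + m v R = −(0.1102)(3.02) + 2.066 = 1.733 kg·m²/s.
After sticking, I_f = I_p + m R² = 0.1102 + (0.0220)(0.357)² = 0.1130 kg·m².
ω_f = L_i / I_f = 1.733 / 0.1130 = 15.33 rad/s.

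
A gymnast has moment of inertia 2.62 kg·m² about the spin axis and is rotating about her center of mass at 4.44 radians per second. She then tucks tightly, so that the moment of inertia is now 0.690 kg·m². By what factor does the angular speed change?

ω₂/ω₁ ≈ 3.80

With no external torque about the axis, L is conserved: I₁ω₁ = I₂ω₂.
ω₂/ω₁ = I₁/I₂ = 2.620 / 0.6900 = 3.797.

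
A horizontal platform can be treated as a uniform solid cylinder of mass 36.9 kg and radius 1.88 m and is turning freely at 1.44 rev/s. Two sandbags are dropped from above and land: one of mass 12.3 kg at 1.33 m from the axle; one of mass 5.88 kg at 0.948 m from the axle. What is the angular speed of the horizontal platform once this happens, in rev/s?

No external torque acts about the axle; L_before = L_after.
I_p = ½(36.9)(1.88)² = 65.21 kg·m².
Added inertia Σmr² = (12.3)(1.33)² + (5.88)(0.948)² = 27.04 kg·m²; I_f = 65.21 + 27.04 = 92.25 kg·m².
ω_f = I_p ω_i / I_f = (65.21)(1.44) / 92.25 = 1.018 rev/s.

ω_f ≈ 1.02 rev/s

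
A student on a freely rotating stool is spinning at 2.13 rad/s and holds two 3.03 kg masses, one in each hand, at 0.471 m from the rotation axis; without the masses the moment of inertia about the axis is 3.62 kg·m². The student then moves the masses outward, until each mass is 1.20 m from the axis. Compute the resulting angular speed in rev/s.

With no external torque about the axis, L is conserved: I₁ω₁ = I₂ω₂.
I₁ = 3.62 + 2(3.03)(0.471)² = 4.964 kg·m²; I₂ = 3.62 + 2(3.03)(1.20)² = 12.35 kg·m².
ω₂ = I₁ω₁ / I₂ = (4.964)(2.13 rad/s) / (12.35) = 0.8565 rad/s = 0.1363 rev/s.

ω₂ ≈ 0.136 rev/s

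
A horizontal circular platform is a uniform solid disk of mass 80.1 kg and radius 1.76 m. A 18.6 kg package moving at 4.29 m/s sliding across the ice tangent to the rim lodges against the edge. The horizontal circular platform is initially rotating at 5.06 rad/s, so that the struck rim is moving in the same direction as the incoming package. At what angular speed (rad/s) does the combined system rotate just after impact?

The axle reaction passes through the central axle and exerts no torque about it; angular momentum about the central axle is conserved through the impact.
I_p = ½(80.1)(1.76)² = 124.1 kg·m². Taking the sense of the package's angular momentum as positive, L_{package} = m v R = (18.6)(4.29)(1.76) = 140.4 kg·m²/s.
L_i = +I_p ω_p + m v R = +(124.1)(5.06) + 140.4 = 768.2 kg·m²/s.
After sticking, I_f = I_p + m R² = 124.1 + (18.6)(1.76)² = 181.7 kg·m².
ω_f = L_i / I_f = 768.2 / 181.7 = 4.228 rad/s.

|ω_f| ≈ 4.23 rad/s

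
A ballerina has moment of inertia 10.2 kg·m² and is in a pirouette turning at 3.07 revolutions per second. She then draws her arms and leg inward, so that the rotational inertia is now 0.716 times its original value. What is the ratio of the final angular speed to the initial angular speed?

With no external torque about the axis, L is conserved: I₁ω₁ = I₂ω₂.
I₂ = 0.716 × 10.2 = 7.303 kg·m².
ω₂/ω₁ = I₁/I₂ = 10.20 / 7.303 = 1.397.

ω₂/ω₁ ≈ 1.40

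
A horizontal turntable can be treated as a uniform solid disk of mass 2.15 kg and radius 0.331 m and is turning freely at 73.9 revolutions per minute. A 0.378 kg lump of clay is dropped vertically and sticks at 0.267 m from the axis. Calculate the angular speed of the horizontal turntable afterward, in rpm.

ω_f ≈ 60.1 rpm

The added mass arrives with no angular momentum about the axis, and any external torque about the axis is negligible, so the system's angular momentum is conserved.
I_p = ½(2.15)(0.331)² = 0.1178 kg·m².
Added inertia Σmr² = (0.378)(0.267)² = 0.02695 kg·m²; I_f = 0.1178 + 0.02695 = 0.1447 kg·m².
ω_f = I_p ω_i / I_f = (0.1178)(73.9) / 0.1447 = 60.14 rpm.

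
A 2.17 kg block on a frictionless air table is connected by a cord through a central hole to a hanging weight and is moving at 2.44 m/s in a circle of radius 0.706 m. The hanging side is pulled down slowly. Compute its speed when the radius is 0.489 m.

Central (radial) force ⇒ zero torque about the center ⇒ m v r is constant.
v₂ = v₁ r₁ / r₂ = (2.44)(0.706) / (0.489) = 3.523 m/s.

v₂ ≈ 3.52 m/s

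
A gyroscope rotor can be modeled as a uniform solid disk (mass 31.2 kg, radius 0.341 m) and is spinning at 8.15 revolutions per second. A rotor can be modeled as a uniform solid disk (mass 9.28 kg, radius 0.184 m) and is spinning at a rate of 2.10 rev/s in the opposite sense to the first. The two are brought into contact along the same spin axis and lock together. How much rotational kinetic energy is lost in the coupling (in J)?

ΔKE lost ≈ 300 J

No external torque acts about the common axis, so total angular momentum is conserved.
Moments of inertia: I_A = ½(31.2)(0.341)² = 1.814 kg·m²; I_B = ½(9.28)(0.184)² = 0.1571 kg·m².
Taking A's sense as positive: L = (1.814)(8.15) − (0.1571)(2.10) = 14.45 kg·m²·rev/s.
Combined I = 1.814 + 0.1571 = 1.971 kg·m².
ω_f = L / I = 14.45 / 1.971 = 7.333 rev/s.
KE_i = ½ΣIω² = 2392 J; KE_f = ½(1.971)(46.08)² = 2092 J.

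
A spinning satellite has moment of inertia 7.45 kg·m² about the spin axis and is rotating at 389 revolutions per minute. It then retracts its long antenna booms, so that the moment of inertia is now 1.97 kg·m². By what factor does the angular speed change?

ω₂/ω₁ ≈ 3.78

Angular momentum about the spin axis is conserved since the torque about it is zero.
ω₂/ω₁ = I₁/I₂ = 7.450 / 1.970 = 3.782.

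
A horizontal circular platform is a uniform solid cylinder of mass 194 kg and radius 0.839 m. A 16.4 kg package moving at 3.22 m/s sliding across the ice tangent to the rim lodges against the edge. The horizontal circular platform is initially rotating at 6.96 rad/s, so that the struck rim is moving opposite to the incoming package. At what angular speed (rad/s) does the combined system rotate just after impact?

|ω_f| ≈ 5.40 rad/s

About the central axle the impulsive forces during the collision are internal, so angular momentum about that axis is conserved.
I_p = ½(194)(0.839)² = 68.28 kg·m². Taking the sense of the package's angular momentum as positive, L_{package} = m v R = (16.4)(3.22)(0.839) = 44.31 kg·m²/s.
L_i = −I_p ω_p + m v R = −(68.28)(6.96) + 44.31 = -430.9 kg·m²/s.
After sticking, I_f = I_p + m R² = 68.28 + (16.4)(0.839)² = 79.82 kg·m².
ω_f = L_i / I_f = -430.9 / 79.82 = -5.398 rad/s.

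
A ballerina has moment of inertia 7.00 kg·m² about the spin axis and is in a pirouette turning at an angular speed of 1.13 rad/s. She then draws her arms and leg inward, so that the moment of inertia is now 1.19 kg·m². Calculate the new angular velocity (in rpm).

ω₂ ≈ 63.5 rpm

With no external torque about the axis, L is conserved: I₁ω₁ = I₂ω₂.
ω₂ = I₁ω₁ / I₂ = (7.000)(1.13 rad/s) / (1.190) = 6.647 rad/s = 63.47 rpm.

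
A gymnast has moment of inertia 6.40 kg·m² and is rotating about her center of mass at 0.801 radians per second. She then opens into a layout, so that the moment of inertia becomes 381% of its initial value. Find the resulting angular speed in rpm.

ω₂ ≈ 2.01 rpm

No external torque acts about the spin axis, so angular momentum is conserved.
I₂ = 3.81 × 6.40 = 24.38 kg·m².
ω₂ = I₁ω₁ / I₂ = (6.400)(0.801 rad/s) / (24.38) = 0.2102 rad/s = 2.008 rpm.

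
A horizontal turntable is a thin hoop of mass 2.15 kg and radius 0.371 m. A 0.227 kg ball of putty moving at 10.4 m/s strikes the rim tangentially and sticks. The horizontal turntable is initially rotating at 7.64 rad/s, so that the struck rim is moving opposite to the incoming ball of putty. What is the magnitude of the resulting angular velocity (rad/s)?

|ω_f| ≈ 4.23 rad/s

The axle reaction passes through the axle and exerts no torque about it; angular momentum about the axle is conserved through the impact.
I_p = (2.15)(0.371)² = 0.2959 kg·m². Taking the sense of the ball of putty's angular momentum as positive, L_{ball} = m v R = (0.227)(10.4)(0.371) = 0.8759 kg·m²/s.
L_i = −I_p ω_p + m v R = −(0.2959)(7.64) + 0.8759 = -1.385 kg·m²/s.
After sticking, I_f = I_p + m R² = 0.2959 + (0.227)(0.371)² = 0.3272 kg·m².
ω_f = L_i / I_f = -1.385 / 0.3272 = -4.233 rad/s.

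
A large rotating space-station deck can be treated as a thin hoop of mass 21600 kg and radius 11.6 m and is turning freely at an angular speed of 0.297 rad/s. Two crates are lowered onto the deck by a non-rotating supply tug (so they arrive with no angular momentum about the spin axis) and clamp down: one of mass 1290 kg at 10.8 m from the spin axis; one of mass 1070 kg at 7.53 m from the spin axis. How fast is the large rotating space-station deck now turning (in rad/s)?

No external torque acts about the spin axis; L_before = L_after.
I_p = (21600)(11.6)² = 2.906e+06 kg·m².
Added inertia Σmr² = (1290)(10.8)² + (1070)(7.53)² = 2.111e+05 kg·m²; I_f = 2.906e+06 + 2.111e+05 = 3.118e+06 kg·m².
ω_f = I_p ω_i / I_f = (2.906e+06)(0.297) / 3.118e+06 = 0.2769 rad/s.

ω_f ≈ 0.277 rad/s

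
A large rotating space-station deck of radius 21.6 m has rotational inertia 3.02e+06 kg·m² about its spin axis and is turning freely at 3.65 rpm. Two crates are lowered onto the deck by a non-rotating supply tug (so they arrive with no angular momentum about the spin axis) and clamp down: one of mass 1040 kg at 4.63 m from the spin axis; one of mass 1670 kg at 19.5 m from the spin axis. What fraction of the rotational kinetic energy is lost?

The added mass arrives with no angular momentum about the spin axis, and any external torque about the spin axis is negligible, so the system's angular momentum is conserved.
Added inertia Σmr² = (1040)(4.63)² + (1670)(19.5)² = 6.573e+05 kg·m²; I_f = 3.020e+06 + 6.573e+05 = 3.677e+06 kg·m².
ω_f = I_p ω_i / I_f = (3.020e+06)(3.65) / 3.677e+06 = 2.998 rpm.
KE_i = ½(3.020e+06)(0.3822 rad/s)² = 2.206e+05 J; KE_f = ½(3.677e+06)(0.3139)² = 1.812e+05 J.
Fraction lost = 0.1787.

fraction ≈ 0.179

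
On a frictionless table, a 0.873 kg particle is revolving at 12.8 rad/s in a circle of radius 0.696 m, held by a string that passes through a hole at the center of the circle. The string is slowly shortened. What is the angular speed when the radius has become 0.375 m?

The constraining force is radial, so m r² ω about the center is conserved.
ω₂ = ω₁ (r₁/r₂)² = (12.8)(0.696/0.375)² = 44.09 rad/s.

ω₂ ≈ 44.1 rad/s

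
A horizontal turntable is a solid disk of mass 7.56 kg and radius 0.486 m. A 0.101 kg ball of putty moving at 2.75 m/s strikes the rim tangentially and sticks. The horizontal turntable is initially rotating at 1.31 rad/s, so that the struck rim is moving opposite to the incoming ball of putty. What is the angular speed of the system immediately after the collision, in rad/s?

About the axle the impulsive forces during the collision are internal, so angular momentum about that axis is conserved.
I_p = ½(7.56)(0.486)² = 0.8928 kg·m². Taking the sense of the ball of putty's angular momentum as positive, L_{ball} = m v R = (0.101)(2.75)(0.486) = 0.1350 kg·m²/s.
L_i = −I_p ω_p + m v R = −(0.8928)(1.31) + 0.1350 = -1.035 kg·m²/s.
After sticking, I_f = I_p + m R² = 0.8928 + (0.101)(0.486)² = 0.9167 kg·m².
ω_f = L_i / I_f = -1.035 / 0.9167 = -1.129 rad/s.

|ω_f| ≈ 1.13 rad/s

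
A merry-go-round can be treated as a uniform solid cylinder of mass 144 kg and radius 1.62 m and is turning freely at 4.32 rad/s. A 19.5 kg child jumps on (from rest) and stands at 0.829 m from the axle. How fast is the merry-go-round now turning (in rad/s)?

The added mass arrives with no angular momentum about the axle, and any external torque about the axle is negligible, so the system's angular momentum is conserved.
I_p = ½(144)(1.62)² = 189.0 kg·m².
Added inertia Σmr² = (19.5)(0.829)² = 13.40 kg·m²; I_f = 189.0 + 13.40 = 202.4 kg·m².
ω_f = I_p ω_i / I_f = (189.0)(4.32) / 202.4 = 4.034 rad/s.

ω_f ≈ 4.03 rad/s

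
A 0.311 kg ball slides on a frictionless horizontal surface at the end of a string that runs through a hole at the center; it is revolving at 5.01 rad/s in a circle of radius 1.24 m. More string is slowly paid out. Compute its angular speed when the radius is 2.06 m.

ω₂ ≈ 1.82 rad/s

No torque about the axis ⇒ m r₁² ω₁ = m r₂² ω₂.
ω₂ = ω₁ (r₁/r₂)² = (5.01)(1.24/2.06)² = 1.815 rad/s.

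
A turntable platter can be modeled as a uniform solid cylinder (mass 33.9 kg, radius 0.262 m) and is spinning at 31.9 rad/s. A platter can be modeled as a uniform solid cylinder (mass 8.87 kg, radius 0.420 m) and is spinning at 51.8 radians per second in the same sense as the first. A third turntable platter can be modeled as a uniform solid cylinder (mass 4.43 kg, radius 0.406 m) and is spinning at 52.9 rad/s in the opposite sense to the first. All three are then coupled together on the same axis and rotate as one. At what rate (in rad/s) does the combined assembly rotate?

The coupling torques are internal; angular momentum about the shared axis is conserved.
Moments of inertia: I_A = ½(33.9)(0.262)² = 1.164 kg·m²; I_B = ½(8.87)(0.420)² = 0.7823 kg·m²; I_C = ½(4.43)(0.406)² = 0.3651 kg·m².
Taking A's sense as positive: L = (1.164)(31.9) + (0.7823)(51.8) − (0.3651)(52.9) = 58.33 kg·m²·rad/s.
Combined I = 1.164 + 0.7823 + 0.3651 = 2.311 kg·m².
ω_f = L / I = 58.33 / 2.311 = 25.24 rad/s.

|ω_f| ≈ 25.2 rad/s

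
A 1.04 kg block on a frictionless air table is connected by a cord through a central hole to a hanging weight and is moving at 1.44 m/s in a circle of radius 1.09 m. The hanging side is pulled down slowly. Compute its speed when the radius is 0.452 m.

Central (radial) force ⇒ zero torque about the center ⇒ m v r is constant.
v₂ = v₁ r₁ / r₂ = (1.44)(1.09) / (0.452) = 3.473 m/s.

v₂ ≈ 3.47 m/s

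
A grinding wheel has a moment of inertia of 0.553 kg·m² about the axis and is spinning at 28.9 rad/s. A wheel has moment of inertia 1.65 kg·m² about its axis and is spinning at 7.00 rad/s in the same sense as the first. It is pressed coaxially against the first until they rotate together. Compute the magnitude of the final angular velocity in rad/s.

No external torque acts about the common axis, so total angular momentum is conserved.
Taking A's sense as positive: L = (0.5530)(28.9) + (1.650)(7.00) = 27.53 kg·m²·rad/s.
Combined I = 0.5530 + 1.650 = 2.203 kg·m².
ω_f = L / I = 27.53 / 2.203 = 12.50 rad/s.

|ω_f| ≈ 12.5 rad/s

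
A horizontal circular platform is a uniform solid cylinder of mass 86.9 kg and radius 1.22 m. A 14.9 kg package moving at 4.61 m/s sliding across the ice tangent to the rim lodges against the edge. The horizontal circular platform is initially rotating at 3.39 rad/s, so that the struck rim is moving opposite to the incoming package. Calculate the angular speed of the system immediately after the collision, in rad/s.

About the central axle the impulsive forces during the collision are internal, so angular momentum about that axis is conserved.
I_p = ½(86.9)(1.22)² = 64.67 kg·m². Taking the sense of the package's angular momentum as positive, L_{package} = m v R = (14.9)(4.61)(1.22) = 83.80 kg·m²/s.
L_i = −I_p ω_p + m v R = −(64.67)(3.39) + 83.80 = -135.4 kg·m²/s.
After sticking, I_f = I_p + m R² = 64.67 + (14.9)(1.22)² = 86.85 kg·m².
ω_f = L_i / I_f = -135.4 / 86.85 = -1.559 rad/s.

|ω_f| ≈ 1.56 rad/s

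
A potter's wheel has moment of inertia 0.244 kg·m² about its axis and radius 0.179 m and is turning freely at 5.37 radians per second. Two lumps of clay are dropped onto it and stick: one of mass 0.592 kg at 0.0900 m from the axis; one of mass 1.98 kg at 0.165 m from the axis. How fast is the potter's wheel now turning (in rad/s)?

The added mass arrives with no angular momentum about the axis, and any external torque about the axis is negligible, so the system's angular momentum is conserved.
Added inertia Σmr² = (0.592)(0.0900)² + (1.98)(0.165)² = 0.05870 kg·m²; I_f = 0.2440 + 0.05870 = 0.3027 kg·m².
ω_f = I_p ω_i / I_f = (0.2440)(5.37) / 0.3027 = 4.329 rad/s.

ω_f ≈ 4.33 rad/s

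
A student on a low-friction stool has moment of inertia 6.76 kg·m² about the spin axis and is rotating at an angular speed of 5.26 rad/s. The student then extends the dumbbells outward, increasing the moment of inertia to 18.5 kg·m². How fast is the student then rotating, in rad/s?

ω₂ ≈ 1.92 rad/s

No external torque acts about the spin axis, so angular momentum is conserved.
ω₂ = I₁ω₁ / I₂ = (6.760)(5.26 rad/s) / (18.50) = 1.922 rad/s.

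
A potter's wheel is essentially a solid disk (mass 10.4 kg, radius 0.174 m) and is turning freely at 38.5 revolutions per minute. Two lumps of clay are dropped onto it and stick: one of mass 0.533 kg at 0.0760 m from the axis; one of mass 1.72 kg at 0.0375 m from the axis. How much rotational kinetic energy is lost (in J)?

energy lost ≈ 0.0432 J

No external torque acts about the axis; L_before = L_after.
I_p = ½(10.4)(0.174)² = 0.1574 kg·m².
Added inertia Σmr² = (0.533)(0.0760)² + (1.72)(0.0375)² = 0.005497 kg·m²; I_f = 0.1574 + 0.005497 = 0.1629 kg·m².
ω_f = I_p ω_i / I_f = (0.1574)(38.5) / 0.1629 = 37.20 rpm.
KE_i = ½(0.1574)(4.032 rad/s)² = 1.280 J; KE_f = ½(0.1629)(3.896)² = 1.236 J.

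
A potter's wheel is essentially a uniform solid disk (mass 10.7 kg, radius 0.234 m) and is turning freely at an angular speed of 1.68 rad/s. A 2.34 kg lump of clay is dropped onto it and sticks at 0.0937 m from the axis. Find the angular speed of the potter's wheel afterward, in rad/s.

No external torque acts about the axis; L_before = L_after.
I_p = ½(10.7)(0.234)² = 0.2929 kg·m².
Added inertia Σmr² = (2.34)(0.0937)² = 0.02054 kg·m²; I_f = 0.2929 + 0.02054 = 0.3135 kg·m².
ω_f = I_p ω_i / I_f = (0.2929)(1.68) / 0.3135 = 1.570 rad/s.

ω_f ≈ 1.57 rad/s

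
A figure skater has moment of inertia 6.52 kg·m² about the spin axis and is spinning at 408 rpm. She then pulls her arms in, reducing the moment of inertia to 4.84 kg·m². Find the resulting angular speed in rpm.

Angular momentum about the spin axis is conserved since the torque about it is zero.
ω₂ = I₁ω₁ / I₂ = (6.520)(408 rpm) / (4.840) = 549.6 rpm.

ω₂ ≈ 550 rpm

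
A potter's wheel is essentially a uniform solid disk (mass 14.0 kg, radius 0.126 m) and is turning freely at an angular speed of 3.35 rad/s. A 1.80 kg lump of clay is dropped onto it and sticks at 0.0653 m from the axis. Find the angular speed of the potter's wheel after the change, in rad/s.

The added mass arrives with no angular momentum about the axis, and any external torque about the axis is negligible, so the system's angular momentum is conserved.
I_p = ½(14.0)(0.126)² = 0.1111 kg·m².
Added inertia Σmr² = (1.80)(0.0653)² = 0.007675 kg·m²; I_f = 0.1111 + 0.007675 = 0.1188 kg·m².
ω_f = I_p ω_i / I_f = (0.1111)(3.35) / 0.1188 = 3.134 rad/s.

ω_f ≈ 3.13 rad/s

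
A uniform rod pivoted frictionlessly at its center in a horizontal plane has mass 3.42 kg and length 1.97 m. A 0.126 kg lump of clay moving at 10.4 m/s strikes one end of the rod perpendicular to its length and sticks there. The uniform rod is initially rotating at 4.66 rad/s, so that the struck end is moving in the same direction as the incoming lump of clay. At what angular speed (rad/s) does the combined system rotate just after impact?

The axle reaction passes through the pivot and exerts no torque about it; angular momentum about the pivot is conserved through the impact.
I_p = (1/12)(3.42)(1.97)² = 1.106 kg·m². Taking the sense of the lump of clay's angular momentum as positive, L_{lump} = m v R = (0.126)(10.4)(1.97/2) = 1.291 kg·m²/s.
L_i = +I_p ω_p + m v R = +(1.106)(4.66) + 1.291 = 6.445 kg·m²/s.
After sticking, I_f = I_p + m R² = 1.106 + (0.126)(1.97/2)² = 1.228 kg·m².
ω_f = L_i / I_f = 6.445 / 1.228 = 5.247 rad/s.

|ω_f| ≈ 5.25 rad/s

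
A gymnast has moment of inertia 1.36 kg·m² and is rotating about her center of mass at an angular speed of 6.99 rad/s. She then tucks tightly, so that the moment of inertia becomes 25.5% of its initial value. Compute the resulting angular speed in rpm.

With no external torque about the axis, L is conserved: I₁ω₁ = I₂ω₂.
I₂ = 0.255 × 1.36 = 0.3468 kg·m².
ω₂ = I₁ω₁ / I₂ = (1.360)(6.99 rad/s) / (0.3468) = 27.41 rad/s = 261.8 rpm.

ω₂ ≈ 262 rpm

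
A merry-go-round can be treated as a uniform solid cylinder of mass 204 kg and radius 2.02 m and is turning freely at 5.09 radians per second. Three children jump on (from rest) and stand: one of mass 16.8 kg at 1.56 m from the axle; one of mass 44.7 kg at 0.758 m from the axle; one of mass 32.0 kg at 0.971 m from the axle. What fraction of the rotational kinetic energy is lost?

fraction ≈ 0.189

The added mass arrives with no angular momentum about the axle, and any external torque about the axle is negligible, so the system's angular momentum is conserved.
I_p = ½(204)(2.02)² = 416.2 kg·m².
Added inertia Σmr² = (16.8)(1.56)² + (44.7)(0.758)² + (32.0)(0.971)² = 96.74 kg·m²; I_f = 416.2 + 96.74 = 512.9 kg·m².
ω_f = I_p ω_i / I_f = (416.2)(5.09) / 512.9 = 4.130 rad/s.
KE_i = ½(416.2)(5.090 rad/s)² = 5391 J; KE_f = ½(512.9)(4.130)² = 4375 J.
Fraction lost = 0.1886.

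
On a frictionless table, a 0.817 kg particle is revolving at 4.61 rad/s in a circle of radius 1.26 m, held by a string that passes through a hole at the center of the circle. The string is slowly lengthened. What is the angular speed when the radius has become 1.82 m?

ω₂ ≈ 2.21 rad/s

The constraining force is radial, so m r² ω about the center is conserved.
ω₂ = ω₁ (r₁/r₂)² = (4.61)(1.26/1.82)² = 2.210 rad/s.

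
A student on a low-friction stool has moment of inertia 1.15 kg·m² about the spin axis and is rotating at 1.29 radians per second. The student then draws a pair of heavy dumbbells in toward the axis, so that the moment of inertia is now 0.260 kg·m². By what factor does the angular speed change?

ω₂/ω₁ ≈ 4.42

No external torque acts about the spin axis, so angular momentum is conserved.
ω₂/ω₁ = I₁/I₂ = 1.150 / 0.2600 = 4.423.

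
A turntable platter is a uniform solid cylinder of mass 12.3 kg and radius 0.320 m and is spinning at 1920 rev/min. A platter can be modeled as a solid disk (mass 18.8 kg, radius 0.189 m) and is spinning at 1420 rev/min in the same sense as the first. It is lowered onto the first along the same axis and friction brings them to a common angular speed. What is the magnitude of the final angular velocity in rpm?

|ω_f| ≈ 1750 rpm

No external torque acts about the common axis, so total angular momentum is conserved.
Moments of inertia: I_A = ½(12.3)(0.320)² = 0.6298 kg·m²; I_B = ½(18.8)(0.189)² = 0.3358 kg·m².
Taking A's sense as positive: L = (0.6298)(1920) + (0.3358)(1420) = 1686 kg·m²·rpm.
Combined I = 0.6298 + 0.3358 = 0.9655 kg·m².
ω_f = L / I = 1686 / 0.9655 = 1746 rpm.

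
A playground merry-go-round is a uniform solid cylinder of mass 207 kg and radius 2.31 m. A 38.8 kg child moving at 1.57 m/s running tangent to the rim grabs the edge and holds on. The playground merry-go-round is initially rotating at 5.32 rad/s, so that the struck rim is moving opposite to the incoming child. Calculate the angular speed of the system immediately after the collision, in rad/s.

The axle reaction passes through the axle and exerts no torque about it; angular momentum about the axle is conserved through the impact.
I_p = ½(207)(2.31)² = 552.3 kg·m². Taking the sense of the child's angular momentum as positive, L_{child} = m v R = (38.8)(1.57)(2.31) = 140.7 kg·m²/s.
L_i = −I_p ω_p + m v R = −(552.3)(5.32) + 140.7 = -2797 kg·m²/s.
After sticking, I_f = I_p + m R² = 552.3 + (38.8)(2.31)² = 759.3 kg·m².
ω_f = L_i / I_f = -2797 / 759.3 = -3.684 rad/s.

|ω_f| ≈ 3.68 rad/s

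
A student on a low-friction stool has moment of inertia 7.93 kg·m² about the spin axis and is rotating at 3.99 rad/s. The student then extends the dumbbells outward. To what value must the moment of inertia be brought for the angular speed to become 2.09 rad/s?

I₂ ≈ 15.1 kg·m²

With no external torque about the axis, L is conserved: I₁ω₁ = I₂ω₂.
I₂ = I₁ω₁ / ω₂ = (7.93)(3.99) / (2.09) = 15.14 kg·m².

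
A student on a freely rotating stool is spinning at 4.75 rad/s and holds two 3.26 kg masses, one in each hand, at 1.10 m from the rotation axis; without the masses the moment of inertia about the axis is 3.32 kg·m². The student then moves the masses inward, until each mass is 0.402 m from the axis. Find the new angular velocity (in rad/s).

Angular momentum about the spin axis is conserved since the torque about it is zero.
I₁ = 3.32 + 2(3.26)(1.10)² = 11.21 kg·m²; I₂ = 3.32 + 2(3.26)(0.402)² = 4.374 kg·m².
ω₂ = I₁ω₁ / I₂ = (11.21)(4.75 rad/s) / (4.374) = 12.17 rad/s.

ω₂ ≈ 12.2 rad/s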